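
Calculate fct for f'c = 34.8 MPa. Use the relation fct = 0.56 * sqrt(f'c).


fct = 0.56 * sqrt(34.8)
= 0.56 * 5.899
= 3.304 MPa

3.304


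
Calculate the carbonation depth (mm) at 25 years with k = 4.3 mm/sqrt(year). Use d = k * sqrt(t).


depth = k * sqrt(t)
= 4.3 * sqrt(25)
= 21.5 mm

21.5


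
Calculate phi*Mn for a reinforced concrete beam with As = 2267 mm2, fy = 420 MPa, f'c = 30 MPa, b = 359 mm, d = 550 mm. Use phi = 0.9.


a = As * fy / (0.85 * f'c * b)
= 2267 * 420 / (0.85 * 30 * 359)
= 104.0079 mm
Mn = As * fy * (d - a/2) / 10^6
= 474.162 kN-m
phi*Mn = 0.9 * 474.162 = 426.75 kN-m

426.75


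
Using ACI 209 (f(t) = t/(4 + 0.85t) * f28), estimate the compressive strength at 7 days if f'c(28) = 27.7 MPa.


f(7) = 7 / (4 + 0.85 * 7) * 27.7
= 7 / 9.95 * 27.7
= 19.49 MPa

19.49


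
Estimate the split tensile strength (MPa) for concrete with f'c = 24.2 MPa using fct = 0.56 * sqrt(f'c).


fct = 0.56 * sqrt(24.2)
= 0.56 * 4.919
= 2.755 MPa

2.755


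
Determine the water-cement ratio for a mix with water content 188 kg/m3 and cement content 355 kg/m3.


w/c = water / cement
w/c = 188 / 355 = 0.53

0.53


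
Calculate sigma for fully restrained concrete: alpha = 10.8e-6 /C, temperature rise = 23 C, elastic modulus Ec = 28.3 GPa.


sigma = alpha * dT * Ec
= 10.8e-6 * 23 * 28.3 * 1000
= 7.03 MPa

7.03


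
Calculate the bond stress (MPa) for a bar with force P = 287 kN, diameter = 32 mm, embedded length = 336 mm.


u = P / (pi * db * ld)
= 287 * 1000 / (pi * 32 * 336)
= 8.497 MPa

8.497


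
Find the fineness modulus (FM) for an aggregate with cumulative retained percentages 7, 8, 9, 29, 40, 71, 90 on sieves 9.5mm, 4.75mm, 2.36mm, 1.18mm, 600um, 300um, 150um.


FM = sum(cumulative % retained) / 100
= 254 / 100
= 2.54

2.54


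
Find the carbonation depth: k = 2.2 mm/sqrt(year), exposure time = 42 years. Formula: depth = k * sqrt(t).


depth = k * sqrt(t)
= 2.2 * sqrt(42)
= 14.26 mm

14.26


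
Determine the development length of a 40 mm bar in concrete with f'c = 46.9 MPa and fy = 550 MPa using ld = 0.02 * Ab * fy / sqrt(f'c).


Ab = pi * 40^2 / 4 = 1256.637 mm2
ld = 0.02 * 1256.637 * 550 / sqrt(46.9)
= 2018.4 mm

2018.4


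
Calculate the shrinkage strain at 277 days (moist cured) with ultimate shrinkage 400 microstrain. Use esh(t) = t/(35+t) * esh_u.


esh(277) = 277 / (35 + 277) * 400
= 277 / 312 * 400
= 355.1 microstrain

355.1


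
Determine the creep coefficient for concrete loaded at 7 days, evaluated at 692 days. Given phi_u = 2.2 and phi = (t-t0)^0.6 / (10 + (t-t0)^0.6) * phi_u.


dt = 692 - 7 = 685
phi = 685^0.6 / (10 + 685^0.6) * 2.2
= 1.835

1.835


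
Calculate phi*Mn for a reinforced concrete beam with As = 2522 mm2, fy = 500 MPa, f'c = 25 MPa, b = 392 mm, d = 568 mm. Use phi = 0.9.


a = As * fy / (0.85 * f'c * b)
= 2522 * 500 / (0.85 * 25 * 392)
= 151.3806 mm
Mn = As * fy * (d - a/2) / 10^6
= 620.8026 kN-m
phi*Mn = 0.9 * 620.8026 = 558.72 kN-m

558.72


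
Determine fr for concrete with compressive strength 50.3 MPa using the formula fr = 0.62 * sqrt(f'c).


fr = 0.62 * sqrt(50.3)
= 4.397 MPa

4.397


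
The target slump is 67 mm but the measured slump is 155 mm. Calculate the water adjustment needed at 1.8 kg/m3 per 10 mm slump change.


Difference = 67 - 155 = -88 mm
Water adjustment = -88 * 1.8 / 10 = -15.8 kg/m3

-15.8


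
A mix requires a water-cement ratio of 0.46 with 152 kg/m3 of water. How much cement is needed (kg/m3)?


Cement = water / (w/c)
= 152 / 0.46
= 330.4 kg/m3

330.4


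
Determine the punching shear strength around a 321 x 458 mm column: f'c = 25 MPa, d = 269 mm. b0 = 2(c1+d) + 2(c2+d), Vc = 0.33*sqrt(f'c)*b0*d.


b0 = 2*(321 + 269) + 2*(458 + 269) = 2634 mm
Vc = 0.33 * sqrt(25) * 2634 * 269 / 1000
= 1169.1 kN

1169.1


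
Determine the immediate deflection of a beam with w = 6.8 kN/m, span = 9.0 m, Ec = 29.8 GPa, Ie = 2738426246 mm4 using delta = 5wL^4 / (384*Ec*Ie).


Convert: L = 9.0 m = 9000 mm, Ec = 29.8 GPa = 29800 MPa
delta = 5 * 6.8 * 9000^4 / (384 * 29800 * 2738426246)
= 7.12 mm

7.12


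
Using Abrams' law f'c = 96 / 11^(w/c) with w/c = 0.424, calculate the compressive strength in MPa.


f'c = 96 / 11^0.424
= 96 / 2.764
= 34.73 MPa

34.73


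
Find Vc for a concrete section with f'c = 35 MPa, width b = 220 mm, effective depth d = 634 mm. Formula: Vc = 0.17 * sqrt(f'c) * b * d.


Vc = 0.17 * sqrt(35) * 220 * 634 / 1000
= 140.28 kN

140.28


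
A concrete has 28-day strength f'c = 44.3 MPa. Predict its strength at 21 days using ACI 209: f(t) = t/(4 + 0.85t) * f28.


f(21) = 21 / (4 + 0.85 * 21) * 44.3
= 21 / 21.85 * 44.3
= 42.58 MPa

42.58


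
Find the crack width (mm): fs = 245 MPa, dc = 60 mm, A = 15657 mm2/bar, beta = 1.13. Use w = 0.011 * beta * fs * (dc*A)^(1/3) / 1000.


w = 0.011 * beta * fs * (dc * A)^(1/3) / 1000
= 0.011 * 1.13 * 245 * (60 * 15657)^(1/3) / 1000
= 0.298 mm

0.298


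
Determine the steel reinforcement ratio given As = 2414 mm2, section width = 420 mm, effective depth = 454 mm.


rho = As / (b * d)
= 2414 / (420 * 454)
= 0.0127

0.0127


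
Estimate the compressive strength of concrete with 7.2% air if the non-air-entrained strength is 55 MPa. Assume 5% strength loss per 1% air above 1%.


Strength loss = (7.2 - 1) * 5 = 31.0%
f'c = 55 * (1 - 31.0/100)
= 37.95 MPa

37.95


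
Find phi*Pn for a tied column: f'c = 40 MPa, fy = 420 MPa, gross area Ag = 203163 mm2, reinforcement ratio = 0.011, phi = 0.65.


Ast = rho * Ag = 0.011 * 203163 = 2234.793 mm2
phi*Pn = 0.65 * 0.80 * (0.85 * 40 * (203163 - 2234.793) + 420 * 2234.793) / 1000
= 4040.49 kN

4040.49


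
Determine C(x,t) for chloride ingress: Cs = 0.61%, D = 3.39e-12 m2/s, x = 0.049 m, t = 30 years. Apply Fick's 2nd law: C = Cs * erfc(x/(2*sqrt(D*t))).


t_seconds = 30 * 365.25 * 24 * 3600 = 946728000.0 s
arg = 0.049 / (2 * sqrt(3.39e-12 * 946728000.0))
= 0.4325
erfc(0.4325) = 0.5408
C = 0.61 * 0.5408 = 0.3299%

0.3299


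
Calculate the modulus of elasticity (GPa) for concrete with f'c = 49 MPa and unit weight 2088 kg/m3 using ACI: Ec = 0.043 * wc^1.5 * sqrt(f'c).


Ec = 0.043 * 2088^1.5 * sqrt(49) / 1000
= 28.72 GPa

28.72


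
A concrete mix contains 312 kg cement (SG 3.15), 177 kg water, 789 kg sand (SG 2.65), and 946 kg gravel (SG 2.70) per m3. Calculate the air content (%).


Vol cement = 312 / (3.15 * 1000) = 0.099048 m3
Vol water = 177 / 1000 = 0.177 m3
Vol sand = 789 / (2.65 * 1000) = 0.297736 m3
Vol gravel = 946 / (2.70 * 1000) = 0.35037 m3
Total solid + water volume = 0.924154 m3
Air = (1 - 0.924154) * 100 = 7.58%

7.58


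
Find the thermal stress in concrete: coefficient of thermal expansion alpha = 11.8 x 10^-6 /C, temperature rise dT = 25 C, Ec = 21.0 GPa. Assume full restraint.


sigma = alpha * dT * Ec
= 11.8e-6 * 25 * 21.0 * 1000
= 6.195 MPa

6.195


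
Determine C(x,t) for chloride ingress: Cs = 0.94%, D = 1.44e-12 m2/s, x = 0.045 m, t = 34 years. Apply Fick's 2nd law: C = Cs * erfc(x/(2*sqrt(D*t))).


t_seconds = 34 * 365.25 * 24 * 3600 = 1072958400.0 s
arg = 0.045 / (2 * sqrt(1.44e-12 * 1072958400.0))
= 0.5724
erfc(0.5724) = 0.4182
C = 0.94 * 0.4182 = 0.3931%

0.3931


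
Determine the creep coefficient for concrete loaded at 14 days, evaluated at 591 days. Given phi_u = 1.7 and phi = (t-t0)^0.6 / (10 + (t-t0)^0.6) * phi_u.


dt = 591 - 14 = 577
phi = 577^0.6 / (10 + 577^0.6) * 1.7
= 1.393

1.393


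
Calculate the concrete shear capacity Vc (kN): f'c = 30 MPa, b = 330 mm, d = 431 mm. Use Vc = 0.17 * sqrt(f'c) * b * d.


Vc = 0.17 * sqrt(30) * 330 * 431 / 1000
= 132.43 kN

132.43


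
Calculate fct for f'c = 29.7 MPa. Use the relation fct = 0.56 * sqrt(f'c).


fct = 0.56 * sqrt(29.7)
= 0.56 * 5.45
= 3.052 MPa

3.052


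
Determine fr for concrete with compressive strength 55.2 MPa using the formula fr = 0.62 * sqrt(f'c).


fr = 0.62 * sqrt(55.2)
= 4.606 MPa

4.606


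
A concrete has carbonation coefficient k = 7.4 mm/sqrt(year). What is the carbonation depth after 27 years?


depth = k * sqrt(t)
= 7.4 * sqrt(27)
= 38.45 mm

38.45


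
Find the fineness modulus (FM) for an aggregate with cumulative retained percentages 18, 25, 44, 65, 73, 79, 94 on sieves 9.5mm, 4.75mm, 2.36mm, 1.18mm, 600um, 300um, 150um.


FM = sum(cumulative % retained) / 100
= 398 / 100
= 3.98

3.98


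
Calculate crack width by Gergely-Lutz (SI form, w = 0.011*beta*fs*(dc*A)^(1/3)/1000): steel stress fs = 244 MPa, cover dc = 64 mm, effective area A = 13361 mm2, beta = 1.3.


w = 0.011 * beta * fs * (dc * A)^(1/3) / 1000
= 0.011 * 1.3 * 244 * (64 * 13361)^(1/3) / 1000
= 0.331 mm

0.331


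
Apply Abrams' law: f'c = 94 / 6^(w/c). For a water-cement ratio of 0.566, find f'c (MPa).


f'c = 94 / 6^0.566
= 94 / 2.757
= 34.1 MPa

34.1


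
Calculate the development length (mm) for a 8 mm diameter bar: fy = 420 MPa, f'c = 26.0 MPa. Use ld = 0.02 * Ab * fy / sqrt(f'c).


Ab = pi * 8^2 / 4 = 50.265 mm2
ld = 0.02 * 50.265 * 420 / sqrt(26.0)
= 82.8 mm

82.8


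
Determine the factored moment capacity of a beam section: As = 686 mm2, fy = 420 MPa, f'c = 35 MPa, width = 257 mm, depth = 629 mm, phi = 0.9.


a = As * fy / (0.85 * f'c * b)
= 686 * 420 / (0.85 * 35 * 257)
= 37.6837 mm
Mn = As * fy * (d - a/2) / 10^6
= 175.7988 kN-m
phi*Mn = 0.9 * 175.7988 = 158.22 kN-m

158.22


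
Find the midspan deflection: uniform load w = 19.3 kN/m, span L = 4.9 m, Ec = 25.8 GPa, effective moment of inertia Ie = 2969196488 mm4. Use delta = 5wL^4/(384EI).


Convert: L = 4.9 m = 4900 mm, Ec = 25.8 GPa = 25800 MPa
delta = 5 * 19.3 * 4900^4 / (384 * 25800 * 2969196488)
= 1.89 mm

1.89


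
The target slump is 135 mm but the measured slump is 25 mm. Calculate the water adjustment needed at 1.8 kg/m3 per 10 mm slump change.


Difference = 135 - 25 = 110 mm
Water adjustment = 110 * 1.8 / 10 = 19.8 kg/m3

19.8


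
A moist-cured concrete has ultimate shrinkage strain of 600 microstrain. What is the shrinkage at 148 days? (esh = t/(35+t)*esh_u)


esh(148) = 148 / (35 + 148) * 600
= 148 / 183 * 600
= 485.2 microstrain

485.2


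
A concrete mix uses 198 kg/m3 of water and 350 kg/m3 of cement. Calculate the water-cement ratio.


w/c = water / cement
w/c = 198 / 350 = 0.566

0.566


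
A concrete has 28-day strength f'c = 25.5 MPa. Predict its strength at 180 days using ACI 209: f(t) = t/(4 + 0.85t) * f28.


f(180) = 180 / (4 + 0.85 * 180) * 25.5
= 180 / 157.0 * 25.5
= 29.24 MPa

29.24


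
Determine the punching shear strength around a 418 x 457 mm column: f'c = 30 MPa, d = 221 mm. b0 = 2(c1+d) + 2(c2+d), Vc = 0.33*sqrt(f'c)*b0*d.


b0 = 2*(418 + 221) + 2*(457 + 221) = 2634 mm
Vc = 0.33 * sqrt(30) * 2634 * 221 / 1000
= 1052.16 kN

1052.16


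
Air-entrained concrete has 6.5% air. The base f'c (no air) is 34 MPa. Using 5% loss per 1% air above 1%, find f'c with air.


Strength loss = (6.5 - 1) * 5 = 27.5%
f'c = 34 * (1 - 27.5/100)
= 24.65 MPa

24.65


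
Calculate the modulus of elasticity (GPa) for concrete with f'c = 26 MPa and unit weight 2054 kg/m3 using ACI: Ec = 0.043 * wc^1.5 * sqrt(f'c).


Ec = 0.043 * 2054^1.5 * sqrt(26) / 1000
= 20.41 GPa

20.41


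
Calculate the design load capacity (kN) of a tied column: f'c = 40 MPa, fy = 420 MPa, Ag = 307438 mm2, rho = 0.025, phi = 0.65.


Ast = rho * Ag = 0.025 * 307438 = 7685.95 mm2
phi*Pn = 0.65 * 0.80 * (0.85 * 40 * (307438 - 7685.95) + 420 * 7685.95) / 1000
= 6978.23 kN

6978.23


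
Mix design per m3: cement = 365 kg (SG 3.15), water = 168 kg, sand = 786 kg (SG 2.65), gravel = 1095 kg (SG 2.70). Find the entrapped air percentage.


Vol cement = 365 / (3.15 * 1000) = 0.115873 m3
Vol water = 168 / 1000 = 0.168 m3
Vol sand = 786 / (2.65 * 1000) = 0.296604 m3
Vol gravel = 1095 / (2.70 * 1000) = 0.405556 m3
Total solid + water volume = 0.986032 m3
Air = (1 - 0.986032) * 100 = 1.4%

1.4


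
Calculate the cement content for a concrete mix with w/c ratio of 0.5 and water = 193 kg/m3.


Cement = water / (w/c)
= 193 / 0.5
= 386.0 kg/m3

386.0


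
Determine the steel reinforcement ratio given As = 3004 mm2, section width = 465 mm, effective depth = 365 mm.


rho = As / (b * d)
= 3004 / (465 * 365)
= 0.0177

0.0177


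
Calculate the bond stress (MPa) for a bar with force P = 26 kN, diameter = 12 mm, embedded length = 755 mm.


u = P / (pi * db * ld)
= 26 * 1000 / (pi * 12 * 755)
= 0.913 MPa

0.913


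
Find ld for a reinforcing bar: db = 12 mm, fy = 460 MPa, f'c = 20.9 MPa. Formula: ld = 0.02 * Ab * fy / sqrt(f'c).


Ab = pi * 12^2 / 4 = 113.097 mm2
ld = 0.02 * 113.097 * 460 / sqrt(20.9)
= 227.6 mm

227.6


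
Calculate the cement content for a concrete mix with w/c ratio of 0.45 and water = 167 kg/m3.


Cement = water / (w/c)
= 167 / 0.45
= 371.1 kg/m3

371.1


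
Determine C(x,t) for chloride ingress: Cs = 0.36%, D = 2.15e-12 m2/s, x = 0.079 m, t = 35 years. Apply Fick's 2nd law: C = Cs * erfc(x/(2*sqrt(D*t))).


t_seconds = 35 * 365.25 * 24 * 3600 = 1104516000.0 s
arg = 0.079 / (2 * sqrt(2.15e-12 * 1104516000.0))
= 0.8106
erfc(0.8106) = 0.2517
C = 0.36 * 0.2517 = 0.0906%

0.0906


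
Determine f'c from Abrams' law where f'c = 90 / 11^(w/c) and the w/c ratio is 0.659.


f'c = 90 / 11^0.659
= 90 / 4.856
= 18.53 MPa

18.53


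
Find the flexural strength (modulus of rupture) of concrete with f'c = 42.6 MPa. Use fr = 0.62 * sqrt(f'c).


fr = 0.62 * sqrt(42.6)
= 4.047 MPa

4.047


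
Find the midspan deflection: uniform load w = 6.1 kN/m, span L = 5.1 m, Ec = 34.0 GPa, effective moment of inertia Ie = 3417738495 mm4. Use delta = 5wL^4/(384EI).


Convert: L = 5.1 m = 5100 mm, Ec = 34.0 GPa = 34000 MPa
delta = 5 * 6.1 * 5100^4 / (384 * 34000 * 3417738495)
= 0.46 mm

0.46


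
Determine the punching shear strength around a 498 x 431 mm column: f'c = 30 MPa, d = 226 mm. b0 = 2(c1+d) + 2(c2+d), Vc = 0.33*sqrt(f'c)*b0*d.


b0 = 2*(498 + 226) + 2*(431 + 226) = 2762 mm
Vc = 0.33 * sqrt(30) * 2762 * 226 / 1000
= 1128.25 kN

1128.25


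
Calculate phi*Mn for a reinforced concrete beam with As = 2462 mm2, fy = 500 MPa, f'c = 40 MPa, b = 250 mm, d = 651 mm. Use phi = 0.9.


a = As * fy / (0.85 * f'c * b)
= 2462 * 500 / (0.85 * 40 * 250)
= 144.8235 mm
Mn = As * fy * (d - a/2) / 10^6
= 712.2421 kN-m
phi*Mn = 0.9 * 712.2421 = 641.02 kN-m

641.02


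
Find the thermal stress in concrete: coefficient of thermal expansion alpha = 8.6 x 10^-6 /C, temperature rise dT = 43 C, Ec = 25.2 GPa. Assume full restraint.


sigma = alpha * dT * Ec
= 8.6e-6 * 43 * 25.2 * 1000
= 9.319 MPa

9.319


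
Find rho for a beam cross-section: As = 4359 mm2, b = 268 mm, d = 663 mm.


rho = As / (b * d)
= 4359 / (268 * 663)
= 0.0245

0.0245


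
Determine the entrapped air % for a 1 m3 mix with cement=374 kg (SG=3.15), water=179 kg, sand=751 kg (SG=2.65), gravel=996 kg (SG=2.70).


Vol cement = 374 / (3.15 * 1000) = 0.11873 m3
Vol water = 179 / 1000 = 0.179 m3
Vol sand = 751 / (2.65 * 1000) = 0.283396 m3
Vol gravel = 996 / (2.70 * 1000) = 0.368889 m3
Total solid + water volume = 0.950015 m3
Air = (1 - 0.950015) * 100 = 5.0%

5.0


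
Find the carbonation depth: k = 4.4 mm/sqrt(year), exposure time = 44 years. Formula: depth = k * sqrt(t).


depth = k * sqrt(t)
= 4.4 * sqrt(44)
= 29.19 mm

29.19


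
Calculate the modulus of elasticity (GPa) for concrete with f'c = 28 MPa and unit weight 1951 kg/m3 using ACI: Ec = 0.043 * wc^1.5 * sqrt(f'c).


Ec = 0.043 * 1951^1.5 * sqrt(28) / 1000
= 19.61 GPa

19.61


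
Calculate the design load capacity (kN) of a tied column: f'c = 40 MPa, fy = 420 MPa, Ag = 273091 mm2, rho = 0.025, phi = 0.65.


Ast = rho * Ag = 0.025 * 273091 = 6827.275 mm2
phi*Pn = 0.65 * 0.80 * (0.85 * 40 * (273091 - 6827.275) + 420 * 6827.275) / 1000
= 6198.62 kN

6198.62


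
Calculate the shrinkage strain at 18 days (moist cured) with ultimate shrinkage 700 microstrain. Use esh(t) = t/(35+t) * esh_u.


esh(18) = 18 / (35 + 18) * 700
= 18 / 53 * 700
= 237.7 microstrain

237.7


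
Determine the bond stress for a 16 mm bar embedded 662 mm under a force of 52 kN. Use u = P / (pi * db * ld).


u = P / (pi * db * ld)
= 52 * 1000 / (pi * 16 * 662)
= 1.563 MPa

1.563


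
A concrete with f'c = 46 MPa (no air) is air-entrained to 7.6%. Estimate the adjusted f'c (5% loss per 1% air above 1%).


Strength loss = (7.6 - 1) * 5 = 33.0%
f'c = 46 * (1 - 33.0/100)
= 30.82 MPa

30.82


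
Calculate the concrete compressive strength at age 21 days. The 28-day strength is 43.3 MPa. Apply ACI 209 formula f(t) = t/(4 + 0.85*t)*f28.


f(21) = 21 / (4 + 0.85 * 21) * 43.3
= 21 / 21.85 * 43.3
= 41.62 MPa

41.62


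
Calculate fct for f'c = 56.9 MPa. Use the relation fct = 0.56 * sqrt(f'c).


fct = 0.56 * sqrt(56.9)
= 0.56 * 7.543
= 4.224 MPa

4.224


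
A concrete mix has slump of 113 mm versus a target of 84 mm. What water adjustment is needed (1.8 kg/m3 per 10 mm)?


Difference = 84 - 113 = -29 mm
Water adjustment = -29 * 1.8 / 10 = -5.2 kg/m3

-5.2


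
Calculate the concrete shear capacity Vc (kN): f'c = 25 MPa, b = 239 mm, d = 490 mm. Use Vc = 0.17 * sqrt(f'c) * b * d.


Vc = 0.17 * sqrt(25) * 239 * 490 / 1000
= 99.54 kN

99.54


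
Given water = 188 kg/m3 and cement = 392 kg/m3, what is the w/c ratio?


w/c = water / cement
w/c = 188 / 392 = 0.48

0.48


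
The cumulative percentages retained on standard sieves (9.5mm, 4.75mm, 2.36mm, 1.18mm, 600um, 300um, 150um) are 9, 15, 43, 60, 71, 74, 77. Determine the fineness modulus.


FM = sum(cumulative % retained) / 100
= 349 / 100
= 3.49

3.49


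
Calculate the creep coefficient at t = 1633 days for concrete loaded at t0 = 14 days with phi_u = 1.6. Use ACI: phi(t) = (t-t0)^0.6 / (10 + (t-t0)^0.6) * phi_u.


dt = 1633 - 14 = 1619
phi = 1619^0.6 / (10 + 1619^0.6) * 1.6
= 1.43

1.43


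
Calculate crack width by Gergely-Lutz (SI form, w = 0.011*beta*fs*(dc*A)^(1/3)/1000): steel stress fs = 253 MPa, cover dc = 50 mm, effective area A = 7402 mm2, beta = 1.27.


w = 0.011 * beta * fs * (dc * A)^(1/3) / 1000
= 0.011 * 1.27 * 253 * (50 * 7402)^(1/3) / 1000
= 0.254 mm

0.254


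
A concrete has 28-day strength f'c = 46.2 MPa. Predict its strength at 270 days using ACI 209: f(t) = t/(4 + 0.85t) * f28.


f(270) = 270 / (4 + 0.85 * 270) * 46.2
= 270 / 233.5 * 46.2
= 53.42 MPa

53.42


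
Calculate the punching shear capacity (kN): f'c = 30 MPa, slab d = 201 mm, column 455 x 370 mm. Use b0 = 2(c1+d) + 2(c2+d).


b0 = 2*(455 + 201) + 2*(370 + 201) = 2454 mm
Vc = 0.33 * sqrt(30) * 2454 * 201 / 1000
= 891.55 kN

891.55


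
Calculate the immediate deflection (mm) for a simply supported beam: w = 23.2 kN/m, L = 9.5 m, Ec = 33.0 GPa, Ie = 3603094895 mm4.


Convert: L = 9.5 m = 9500 mm, Ec = 33.0 GPa = 33000 MPa
delta = 5 * 23.2 * 9500^4 / (384 * 33000 * 3603094895)
= 20.69 mm

20.69


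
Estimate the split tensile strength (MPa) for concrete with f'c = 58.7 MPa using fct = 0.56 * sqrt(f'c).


fct = 0.56 * sqrt(58.7)
= 0.56 * 7.662
= 4.29 MPa

4.29


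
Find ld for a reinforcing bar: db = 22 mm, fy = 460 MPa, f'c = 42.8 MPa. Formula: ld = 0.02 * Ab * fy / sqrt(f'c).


Ab = pi * 22^2 / 4 = 380.133 mm2
ld = 0.02 * 380.133 * 460 / sqrt(42.8)
= 534.6 mm

534.6


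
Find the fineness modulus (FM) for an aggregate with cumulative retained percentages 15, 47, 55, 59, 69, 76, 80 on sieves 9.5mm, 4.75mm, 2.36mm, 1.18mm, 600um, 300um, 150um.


FM = sum(cumulative % retained) / 100
= 401 / 100
= 4.01

4.01


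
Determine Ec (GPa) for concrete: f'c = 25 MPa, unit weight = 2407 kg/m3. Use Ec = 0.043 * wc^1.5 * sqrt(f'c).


Ec = 0.043 * 2407^1.5 * sqrt(25) / 1000
= 25.39 GPa

25.39


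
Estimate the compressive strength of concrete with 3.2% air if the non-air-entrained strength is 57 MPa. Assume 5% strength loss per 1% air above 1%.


Strength loss = (3.2 - 1) * 5 = 11.0%
f'c = 57 * (1 - 11.0/100)
= 50.73 MPa

50.73


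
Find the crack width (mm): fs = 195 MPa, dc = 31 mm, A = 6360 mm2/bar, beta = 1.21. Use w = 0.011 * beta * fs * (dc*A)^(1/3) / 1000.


w = 0.011 * beta * fs * (dc * A)^(1/3) / 1000
= 0.011 * 1.21 * 195 * (31 * 6360)^(1/3) / 1000
= 0.151 mm

0.151


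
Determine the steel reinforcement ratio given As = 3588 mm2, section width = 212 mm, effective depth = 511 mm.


rho = As / (b * d)
= 3588 / (212 * 511)
= 0.0331

0.0331


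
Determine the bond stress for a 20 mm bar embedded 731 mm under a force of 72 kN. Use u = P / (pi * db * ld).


u = P / (pi * db * ld)
= 72 * 1000 / (pi * 20 * 731)
= 1.568 MPa

1.568


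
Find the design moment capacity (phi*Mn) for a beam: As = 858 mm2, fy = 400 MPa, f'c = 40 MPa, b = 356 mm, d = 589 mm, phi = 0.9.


a = As * fy / (0.85 * f'c * b)
= 858 * 400 / (0.85 * 40 * 356)
= 28.3543 mm
Mn = As * fy * (d - a/2) / 10^6
= 197.2792 kN-m
phi*Mn = 0.9 * 197.2792 = 177.55 kN-m

177.55


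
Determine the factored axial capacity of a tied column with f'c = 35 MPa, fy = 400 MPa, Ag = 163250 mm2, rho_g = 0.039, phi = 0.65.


Ast = rho * Ag = 0.039 * 163250 = 6366.75 mm2
phi*Pn = 0.65 * 0.80 * (0.85 * 35 * (163250 - 6366.75) + 400 * 6366.75) / 1000
= 3751.27 kN

3751.27


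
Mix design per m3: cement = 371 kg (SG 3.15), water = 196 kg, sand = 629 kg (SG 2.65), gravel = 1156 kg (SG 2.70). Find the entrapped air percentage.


Vol cement = 371 / (3.15 * 1000) = 0.117778 m3
Vol water = 196 / 1000 = 0.196 m3
Vol sand = 629 / (2.65 * 1000) = 0.237358 m3
Vol gravel = 1156 / (2.70 * 1000) = 0.428148 m3
Total solid + water volume = 0.979284 m3
Air = (1 - 0.979284) * 100 = 2.07%

2.07


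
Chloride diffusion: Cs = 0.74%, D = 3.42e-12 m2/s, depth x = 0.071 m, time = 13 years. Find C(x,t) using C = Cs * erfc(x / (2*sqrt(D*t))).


t_seconds = 13 * 365.25 * 24 * 3600 = 410248800.0 s
arg = 0.071 / (2 * sqrt(3.42e-12 * 410248800.0))
= 0.9477
erfc(0.9477) = 0.1801
C = 0.74 * 0.1801 = 0.1333%

0.1333


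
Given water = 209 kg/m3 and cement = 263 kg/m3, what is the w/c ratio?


w/c = water / cement
w/c = 209 / 263 = 0.795

0.795


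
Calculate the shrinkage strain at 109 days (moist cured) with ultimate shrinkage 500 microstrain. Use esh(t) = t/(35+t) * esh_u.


esh(109) = 109 / (35 + 109) * 500
= 109 / 144 * 500
= 378.5 microstrain

378.5


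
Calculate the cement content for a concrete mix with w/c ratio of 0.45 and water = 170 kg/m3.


Cement = water / (w/c)
= 170 / 0.45
= 377.8 kg/m3

377.8


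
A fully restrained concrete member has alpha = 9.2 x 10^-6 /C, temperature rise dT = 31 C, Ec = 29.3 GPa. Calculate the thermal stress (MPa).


sigma = alpha * dT * Ec
= 9.2e-6 * 31 * 29.3 * 1000
= 8.356 MPa

8.356


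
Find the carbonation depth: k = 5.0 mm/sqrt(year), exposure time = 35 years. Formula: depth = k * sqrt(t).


depth = k * sqrt(t)
= 5.0 * sqrt(35)
= 29.58 mm

29.58


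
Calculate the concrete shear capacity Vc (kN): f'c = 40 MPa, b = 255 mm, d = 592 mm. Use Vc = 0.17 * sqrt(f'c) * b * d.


Vc = 0.17 * sqrt(40) * 255 * 592 / 1000
= 162.31 kN

162.31


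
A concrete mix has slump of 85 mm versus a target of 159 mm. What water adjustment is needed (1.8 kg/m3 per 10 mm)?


Difference = 159 - 85 = 74 mm
Water adjustment = 74 * 1.8 / 10 = 13.3 kg/m3

13.3


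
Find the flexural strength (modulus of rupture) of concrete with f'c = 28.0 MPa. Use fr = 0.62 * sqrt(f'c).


fr = 0.62 * sqrt(28.0)
= 3.281 MPa

3.281


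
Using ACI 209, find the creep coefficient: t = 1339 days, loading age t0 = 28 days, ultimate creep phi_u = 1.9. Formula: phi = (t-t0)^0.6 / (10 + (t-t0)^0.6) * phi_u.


dt = 1339 - 28 = 1311
phi = 1311^0.6 / (10 + 1311^0.6) * 1.9
= 1.674

1.674


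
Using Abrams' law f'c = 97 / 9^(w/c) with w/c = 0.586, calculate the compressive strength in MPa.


f'c = 97 / 9^0.586
= 97 / 3.624
= 26.77 MPa

26.77


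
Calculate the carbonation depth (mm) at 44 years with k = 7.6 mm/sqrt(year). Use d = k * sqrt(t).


depth = k * sqrt(t)
= 7.6 * sqrt(44)
= 50.41 mm

50.41


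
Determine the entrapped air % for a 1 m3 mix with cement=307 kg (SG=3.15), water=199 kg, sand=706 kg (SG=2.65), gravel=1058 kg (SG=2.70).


Vol cement = 307 / (3.15 * 1000) = 0.09746 m3
Vol water = 199 / 1000 = 0.199 m3
Vol sand = 706 / (2.65 * 1000) = 0.266415 m3
Vol gravel = 1058 / (2.70 * 1000) = 0.391852 m3
Total solid + water volume = 0.954727 m3
Air = (1 - 0.954727) * 100 = 4.53%

4.53


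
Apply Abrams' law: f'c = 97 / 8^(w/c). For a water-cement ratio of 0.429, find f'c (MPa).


f'c = 97 / 8^0.429
= 97 / 2.44
= 39.75 MPa

39.75


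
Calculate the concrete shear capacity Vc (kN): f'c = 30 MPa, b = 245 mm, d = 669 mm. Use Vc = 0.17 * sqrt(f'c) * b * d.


Vc = 0.17 * sqrt(30) * 245 * 669 / 1000
= 152.62 kN

152.62


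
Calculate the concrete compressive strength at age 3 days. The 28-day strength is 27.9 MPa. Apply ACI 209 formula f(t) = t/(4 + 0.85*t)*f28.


f(3) = 3 / (4 + 0.85 * 3) * 27.9
= 3 / 6.55 * 27.9
= 12.78 MPa

12.78


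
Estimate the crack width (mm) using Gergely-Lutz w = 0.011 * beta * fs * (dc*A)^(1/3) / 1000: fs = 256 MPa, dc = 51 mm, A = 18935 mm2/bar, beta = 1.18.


w = 0.011 * beta * fs * (dc * A)^(1/3) / 1000
= 0.011 * 1.18 * 256 * (51 * 18935)^(1/3) / 1000
= 0.328 mm

0.328


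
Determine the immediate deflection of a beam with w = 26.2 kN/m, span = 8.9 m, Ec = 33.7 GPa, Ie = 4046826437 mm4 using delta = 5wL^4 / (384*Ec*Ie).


Convert: L = 8.9 m = 8900 mm, Ec = 33.7 GPa = 33700 MPa
delta = 5 * 26.2 * 8900^4 / (384 * 33700 * 4046826437)
= 15.69 mm

15.69


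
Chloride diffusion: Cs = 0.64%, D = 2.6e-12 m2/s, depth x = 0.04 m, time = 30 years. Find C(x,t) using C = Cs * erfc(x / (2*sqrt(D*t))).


t_seconds = 30 * 365.25 * 24 * 3600 = 946728000.0 s
arg = 0.04 / (2 * sqrt(2.6e-12 * 946728000.0))
= 0.4031
erfc(0.4031) = 0.5686
C = 0.64 * 0.5686 = 0.3639%

0.3639


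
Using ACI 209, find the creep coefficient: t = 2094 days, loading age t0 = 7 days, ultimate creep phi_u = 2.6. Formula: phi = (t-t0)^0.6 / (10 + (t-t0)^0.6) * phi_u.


dt = 2094 - 7 = 2087
phi = 2087^0.6 / (10 + 2087^0.6) * 2.6
= 2.36

2.36


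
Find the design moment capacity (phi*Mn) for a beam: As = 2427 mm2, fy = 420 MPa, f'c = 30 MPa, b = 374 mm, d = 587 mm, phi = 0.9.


a = As * fy / (0.85 * f'c * b)
= 2427 * 420 / (0.85 * 30 * 374)
= 106.8827 mm
Mn = As * fy * (d - a/2) / 10^6
= 543.8777 kN-m
phi*Mn = 0.9 * 543.8777 = 489.49 kN-m

489.49


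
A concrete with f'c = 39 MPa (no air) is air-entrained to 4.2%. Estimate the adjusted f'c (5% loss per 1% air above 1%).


Strength loss = (4.2 - 1) * 5 = 16.0%
f'c = 39 * (1 - 16.0/100)
= 32.76 MPa

32.76


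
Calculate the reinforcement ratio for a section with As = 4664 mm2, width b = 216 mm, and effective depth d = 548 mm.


rho = As / (b * d)
= 4664 / (216 * 548)
= 0.0394

0.0394


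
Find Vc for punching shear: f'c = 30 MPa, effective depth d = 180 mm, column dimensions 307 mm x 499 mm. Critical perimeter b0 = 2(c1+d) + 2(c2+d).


b0 = 2*(307 + 180) + 2*(499 + 180) = 2332 mm
Vc = 0.33 * sqrt(30) * 2332 * 180 / 1000
= 758.71 kN

758.71


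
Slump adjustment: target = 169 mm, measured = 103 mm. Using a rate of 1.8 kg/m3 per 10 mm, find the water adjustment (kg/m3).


Difference = 169 - 103 = 66 mm
Water adjustment = 66 * 1.8 / 10 = 11.9 kg/m3

11.9


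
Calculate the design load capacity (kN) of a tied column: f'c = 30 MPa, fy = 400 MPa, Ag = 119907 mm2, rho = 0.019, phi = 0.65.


Ast = rho * Ag = 0.019 * 119907 = 2278.233 mm2
phi*Pn = 0.65 * 0.80 * (0.85 * 30 * (119907 - 2278.233) + 400 * 2278.233) / 1000
= 2033.63 kN

2033.63


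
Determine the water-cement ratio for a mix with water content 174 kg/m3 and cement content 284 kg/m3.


w/c = water / cement
w/c = 174 / 284 = 0.613

0.613


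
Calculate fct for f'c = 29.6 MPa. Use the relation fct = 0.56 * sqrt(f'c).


fct = 0.56 * sqrt(29.6)
= 0.56 * 5.441
= 3.047 MPa

3.047


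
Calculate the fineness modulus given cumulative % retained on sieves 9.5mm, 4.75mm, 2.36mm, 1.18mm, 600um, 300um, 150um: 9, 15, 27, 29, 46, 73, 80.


FM = sum(cumulative % retained) / 100
= 279 / 100
= 2.79

2.79


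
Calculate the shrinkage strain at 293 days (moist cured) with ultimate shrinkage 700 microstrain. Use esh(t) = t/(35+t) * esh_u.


esh(293) = 293 / (35 + 293) * 700
= 293 / 328 * 700
= 625.3 microstrain

625.3


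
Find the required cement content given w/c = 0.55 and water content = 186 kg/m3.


Cement = water / (w/c)
= 186 / 0.55
= 338.2 kg/m3

338.2


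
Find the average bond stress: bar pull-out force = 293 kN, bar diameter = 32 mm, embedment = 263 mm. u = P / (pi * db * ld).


u = P / (pi * db * ld)
= 293 * 1000 / (pi * 32 * 263)
= 11.082 MPa

11.082


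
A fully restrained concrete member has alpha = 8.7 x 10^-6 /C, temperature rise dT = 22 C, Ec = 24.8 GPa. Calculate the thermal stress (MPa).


sigma = alpha * dT * Ec
= 8.7e-6 * 22 * 24.8 * 1000
= 4.747 MPa

4.747


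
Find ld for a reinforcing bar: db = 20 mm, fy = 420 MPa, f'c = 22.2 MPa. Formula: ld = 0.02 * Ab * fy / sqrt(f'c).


Ab = pi * 20^2 / 4 = 314.159 mm2
ld = 0.02 * 314.159 * 420 / sqrt(22.2)
= 560.1 mm

560.1


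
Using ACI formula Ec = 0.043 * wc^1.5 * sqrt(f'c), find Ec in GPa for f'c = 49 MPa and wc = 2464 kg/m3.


Ec = 0.043 * 2464^1.5 * sqrt(49) / 1000
= 36.82 GPa

36.82


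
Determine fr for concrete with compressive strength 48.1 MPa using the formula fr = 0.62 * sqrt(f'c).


fr = 0.62 * sqrt(48.1)
= 4.3 MPa

4.3


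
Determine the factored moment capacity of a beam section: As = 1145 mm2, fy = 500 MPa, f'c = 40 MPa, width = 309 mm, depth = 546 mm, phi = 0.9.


a = As * fy / (0.85 * f'c * b)
= 1145 * 500 / (0.85 * 40 * 309)
= 54.4927 mm
Mn = As * fy * (d - a/2) / 10^6
= 296.9865 kN-m
phi*Mn = 0.9 * 296.9865 = 267.29 kN-m

267.29


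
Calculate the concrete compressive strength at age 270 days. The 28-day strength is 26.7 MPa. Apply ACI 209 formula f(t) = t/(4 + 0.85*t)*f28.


f(270) = 270 / (4 + 0.85 * 270) * 26.7
= 270 / 233.5 * 26.7
= 30.87 MPa

30.87


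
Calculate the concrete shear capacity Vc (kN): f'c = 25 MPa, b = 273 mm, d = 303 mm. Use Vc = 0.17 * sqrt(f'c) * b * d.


Vc = 0.17 * sqrt(25) * 273 * 303 / 1000
= 70.31 kN

70.31


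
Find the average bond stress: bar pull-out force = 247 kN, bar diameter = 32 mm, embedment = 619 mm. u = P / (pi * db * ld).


u = P / (pi * db * ld)
= 247 * 1000 / (pi * 32 * 619)
= 3.969 MPa

3.969


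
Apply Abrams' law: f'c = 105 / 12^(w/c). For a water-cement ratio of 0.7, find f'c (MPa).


f'c = 105 / 12^0.7
= 105 / 5.694
= 18.44 MPa

18.44


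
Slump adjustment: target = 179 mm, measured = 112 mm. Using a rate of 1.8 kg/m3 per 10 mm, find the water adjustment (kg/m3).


Difference = 179 - 112 = 67 mm
Water adjustment = 67 * 1.8 / 10 = 12.1 kg/m3

12.1


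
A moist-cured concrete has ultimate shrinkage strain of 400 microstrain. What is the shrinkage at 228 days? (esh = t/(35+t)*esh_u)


esh(228) = 228 / (35 + 228) * 400
= 228 / 263 * 400
= 346.8 microstrain

346.8


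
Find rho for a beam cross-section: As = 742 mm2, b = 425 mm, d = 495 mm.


rho = As / (b * d)
= 742 / (425 * 495)
= 0.0035

0.0035


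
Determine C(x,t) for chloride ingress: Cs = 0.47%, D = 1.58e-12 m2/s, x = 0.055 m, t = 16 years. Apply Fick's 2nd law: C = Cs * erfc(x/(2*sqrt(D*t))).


t_seconds = 16 * 365.25 * 24 * 3600 = 504921600.0 s
arg = 0.055 / (2 * sqrt(1.58e-12 * 504921600.0))
= 0.9736
erfc(0.9736) = 0.1685
C = 0.47 * 0.1685 = 0.0792%

0.0792


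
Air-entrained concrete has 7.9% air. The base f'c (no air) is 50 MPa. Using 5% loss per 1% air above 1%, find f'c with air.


Strength loss = (7.9 - 1) * 5 = 34.5%
f'c = 50 * (1 - 34.5/100)
= 32.75 MPa

32.75


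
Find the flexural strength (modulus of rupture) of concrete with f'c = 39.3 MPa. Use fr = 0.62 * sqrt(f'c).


fr = 0.62 * sqrt(39.3)
= 3.887 MPa

3.887


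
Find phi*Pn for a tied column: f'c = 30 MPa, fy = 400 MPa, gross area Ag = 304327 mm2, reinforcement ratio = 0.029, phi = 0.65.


Ast = rho * Ag = 0.029 * 304327 = 8825.483 mm2
phi*Pn = 0.65 * 0.80 * (0.85 * 30 * (304327 - 8825.483) + 400 * 8825.483) / 1000
= 5754.05 kN

5754.05


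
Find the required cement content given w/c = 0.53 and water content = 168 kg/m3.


Cement = water / (w/c)
= 168 / 0.53
= 317.0 kg/m3

317.0


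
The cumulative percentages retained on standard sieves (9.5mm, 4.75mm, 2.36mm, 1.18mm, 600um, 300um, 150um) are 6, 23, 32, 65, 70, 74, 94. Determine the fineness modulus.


FM = sum(cumulative % retained) / 100
= 364 / 100
= 3.64

3.64


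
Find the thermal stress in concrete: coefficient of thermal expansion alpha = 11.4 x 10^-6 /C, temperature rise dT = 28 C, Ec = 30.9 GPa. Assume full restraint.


sigma = alpha * dT * Ec
= 11.4e-6 * 28 * 30.9 * 1000
= 9.863 MPa

9.863


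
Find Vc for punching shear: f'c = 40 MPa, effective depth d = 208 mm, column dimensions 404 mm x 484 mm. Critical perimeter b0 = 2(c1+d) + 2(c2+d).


b0 = 2*(404 + 208) + 2*(484 + 208) = 2608 mm
Vc = 0.33 * sqrt(40) * 2608 * 208 / 1000
= 1132.18 kN

1132.18


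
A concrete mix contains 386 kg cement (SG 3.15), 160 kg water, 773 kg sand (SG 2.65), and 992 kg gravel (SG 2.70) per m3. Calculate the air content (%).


Vol cement = 386 / (3.15 * 1000) = 0.12254 m3
Vol water = 160 / 1000 = 0.16 m3
Vol sand = 773 / (2.65 * 1000) = 0.291698 m3
Vol gravel = 992 / (2.70 * 1000) = 0.367407 m3
Total solid + water volume = 0.941645 m3
Air = (1 - 0.941645) * 100 = 5.84%

5.84


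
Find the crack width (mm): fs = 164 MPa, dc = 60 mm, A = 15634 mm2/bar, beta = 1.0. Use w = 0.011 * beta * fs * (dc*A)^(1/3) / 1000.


w = 0.011 * beta * fs * (dc * A)^(1/3) / 1000
= 0.011 * 1.0 * 164 * (60 * 15634)^(1/3) / 1000
= 0.177 mm

0.177


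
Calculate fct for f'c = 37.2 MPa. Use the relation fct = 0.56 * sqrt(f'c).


fct = 0.56 * sqrt(37.2)
= 0.56 * 6.099
= 3.416 MPa

3.416


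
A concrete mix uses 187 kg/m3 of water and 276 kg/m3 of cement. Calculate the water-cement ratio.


w/c = water / cement
w/c = 187 / 276 = 0.678

0.678


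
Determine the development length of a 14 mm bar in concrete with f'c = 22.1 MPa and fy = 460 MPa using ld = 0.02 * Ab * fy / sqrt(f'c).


Ab = pi * 14^2 / 4 = 153.938 mm2
ld = 0.02 * 153.938 * 460 / sqrt(22.1)
= 301.3 mm

301.3


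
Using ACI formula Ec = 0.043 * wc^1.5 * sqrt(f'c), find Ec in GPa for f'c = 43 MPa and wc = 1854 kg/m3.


Ec = 0.043 * 1854^1.5 * sqrt(43) / 1000
= 22.51 GPa

22.51


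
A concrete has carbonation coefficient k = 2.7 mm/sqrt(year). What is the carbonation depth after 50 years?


depth = k * sqrt(t)
= 2.7 * sqrt(50)
= 19.09 mm

19.09


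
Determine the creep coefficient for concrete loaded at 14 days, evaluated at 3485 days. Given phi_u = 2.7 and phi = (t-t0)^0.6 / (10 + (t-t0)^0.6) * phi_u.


dt = 3485 - 14 = 3471
phi = 3471^0.6 / (10 + 3471^0.6) * 2.7
= 2.511

2.511


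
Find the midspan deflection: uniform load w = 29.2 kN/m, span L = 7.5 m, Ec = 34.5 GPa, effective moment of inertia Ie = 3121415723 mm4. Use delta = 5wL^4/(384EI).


Convert: L = 7.5 m = 7500 mm, Ec = 34.5 GPa = 34500 MPa
delta = 5 * 29.2 * 7500^4 / (384 * 34500 * 3121415723)
= 11.17 mm

11.17


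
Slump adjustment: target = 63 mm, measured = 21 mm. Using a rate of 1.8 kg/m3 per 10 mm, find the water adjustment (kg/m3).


Difference = 63 - 21 = 42 mm
Water adjustment = 42 * 1.8 / 10 = 7.6 kg/m3

7.6


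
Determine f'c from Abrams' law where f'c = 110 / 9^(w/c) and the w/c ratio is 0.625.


f'c = 110 / 9^0.625
= 110 / 3.948
= 27.86 MPa

27.86


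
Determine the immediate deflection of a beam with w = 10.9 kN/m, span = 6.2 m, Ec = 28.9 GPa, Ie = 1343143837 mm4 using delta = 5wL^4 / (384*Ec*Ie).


Convert: L = 6.2 m = 6200 mm, Ec = 28.9 GPa = 28900 MPa
delta = 5 * 10.9 * 6200^4 / (384 * 28900 * 1343143837)
= 5.4 mm

5.4


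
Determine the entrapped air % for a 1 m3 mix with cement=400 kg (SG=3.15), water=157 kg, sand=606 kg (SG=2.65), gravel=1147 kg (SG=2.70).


Vol cement = 400 / (3.15 * 1000) = 0.126984 m3
Vol water = 157 / 1000 = 0.157 m3
Vol sand = 606 / (2.65 * 1000) = 0.228679 m3
Vol gravel = 1147 / (2.70 * 1000) = 0.424815 m3
Total solid + water volume = 0.937478 m3
Air = (1 - 0.937478) * 100 = 6.25%

6.25


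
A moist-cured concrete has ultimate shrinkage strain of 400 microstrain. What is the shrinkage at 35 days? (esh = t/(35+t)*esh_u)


esh(35) = 35 / (35 + 35) * 400
= 35 / 70 * 400
= 200.0 microstrain

200.0


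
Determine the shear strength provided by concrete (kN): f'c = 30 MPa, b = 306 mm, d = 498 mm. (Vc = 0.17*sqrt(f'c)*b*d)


Vc = 0.17 * sqrt(30) * 306 * 498 / 1000
= 141.89 kN

141.89


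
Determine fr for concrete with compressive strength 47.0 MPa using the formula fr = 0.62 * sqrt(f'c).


fr = 0.62 * sqrt(47.0)
= 4.251 MPa

4.251


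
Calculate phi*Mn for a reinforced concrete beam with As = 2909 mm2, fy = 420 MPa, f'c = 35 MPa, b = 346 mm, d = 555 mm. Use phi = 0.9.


a = As * fy / (0.85 * f'c * b)
= 2909 * 420 / (0.85 * 35 * 346)
= 118.6943 mm
Mn = As * fy * (d - a/2) / 10^6
= 605.5787 kN-m
phi*Mn = 0.9 * 605.5787 = 545.02 kN-m

545.02


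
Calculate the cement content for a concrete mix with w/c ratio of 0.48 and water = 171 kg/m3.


Cement = water / (w/c)
= 171 / 0.48
= 356.2 kg/m3

356.2


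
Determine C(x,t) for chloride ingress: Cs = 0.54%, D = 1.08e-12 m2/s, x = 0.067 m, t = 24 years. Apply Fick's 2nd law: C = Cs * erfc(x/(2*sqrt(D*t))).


t_seconds = 24 * 365.25 * 24 * 3600 = 757382400.0 s
arg = 0.067 / (2 * sqrt(1.08e-12 * 757382400.0))
= 1.1713
erfc(1.1713) = 0.0976
C = 0.54 * 0.0976 = 0.0527%

0.0527


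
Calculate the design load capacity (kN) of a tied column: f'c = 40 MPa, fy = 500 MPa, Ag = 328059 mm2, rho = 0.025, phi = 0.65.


Ast = rho * Ag = 0.025 * 328059 = 8201.475 mm2
phi*Pn = 0.65 * 0.80 * (0.85 * 40 * (328059 - 8201.475) + 500 * 8201.475) / 1000
= 7787.46 kN

7787.46


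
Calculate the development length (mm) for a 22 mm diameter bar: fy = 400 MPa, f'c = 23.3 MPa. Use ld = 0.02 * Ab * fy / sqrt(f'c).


Ab = pi * 22^2 / 4 = 380.133 mm2
ld = 0.02 * 380.133 * 400 / sqrt(23.3)
= 630.0 mm

630.0


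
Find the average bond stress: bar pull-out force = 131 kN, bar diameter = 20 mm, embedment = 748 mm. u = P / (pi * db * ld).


u = P / (pi * db * ld)
= 131 * 1000 / (pi * 20 * 748)
= 2.787 MPa

2.787


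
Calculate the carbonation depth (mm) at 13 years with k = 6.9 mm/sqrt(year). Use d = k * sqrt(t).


depth = k * sqrt(t)
= 6.9 * sqrt(13)
= 24.88 mm

24.88


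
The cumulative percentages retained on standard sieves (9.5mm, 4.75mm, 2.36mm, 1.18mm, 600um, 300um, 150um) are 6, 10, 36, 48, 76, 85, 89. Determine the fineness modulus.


FM = sum(cumulative % retained) / 100
= 350 / 100
= 3.5

3.5


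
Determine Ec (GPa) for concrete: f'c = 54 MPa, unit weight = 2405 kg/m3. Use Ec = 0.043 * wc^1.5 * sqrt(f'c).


Ec = 0.043 * 2405^1.5 * sqrt(54) / 1000
= 37.27 GPa

37.27


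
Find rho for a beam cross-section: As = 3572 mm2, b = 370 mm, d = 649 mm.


rho = As / (b * d)
= 3572 / (370 * 649)
= 0.0149

0.0149


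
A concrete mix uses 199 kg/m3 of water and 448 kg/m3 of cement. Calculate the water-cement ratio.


w/c = water / cement
w/c = 199 / 448 = 0.444

0.444


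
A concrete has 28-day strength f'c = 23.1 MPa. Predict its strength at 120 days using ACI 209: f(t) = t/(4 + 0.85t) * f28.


f(120) = 120 / (4 + 0.85 * 120) * 23.1
= 120 / 106.0 * 23.1
= 26.15 MPa

26.15


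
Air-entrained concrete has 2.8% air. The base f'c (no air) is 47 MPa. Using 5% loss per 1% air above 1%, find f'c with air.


Strength loss = (2.8 - 1) * 5 = 9.0%
f'c = 47 * (1 - 9.0/100)
= 42.77 MPa

42.77
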